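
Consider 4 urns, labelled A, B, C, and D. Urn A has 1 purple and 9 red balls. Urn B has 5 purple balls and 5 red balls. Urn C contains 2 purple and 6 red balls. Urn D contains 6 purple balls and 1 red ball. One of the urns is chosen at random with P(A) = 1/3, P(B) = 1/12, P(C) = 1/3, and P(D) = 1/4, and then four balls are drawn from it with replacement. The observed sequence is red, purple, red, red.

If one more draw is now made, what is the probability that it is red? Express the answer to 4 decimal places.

0.7801

For each hypothesis, P(data | H) works out to: P(data | urn A) = (9/10)(1/10)(9/10)(9/10) = 0.0729; P(data | urn B) = (5/10)(5/10)(5/10)(5/10) = 0.0625; P(data | urn C) = (6/8)(2/8)(6/8)(6/8) = 0.10547; P(data | urn D) = (1/7)(6/7)(1/7)(1/7) = 0.002499.
The prior-weighted likelihoods are 1/3 · 0.0729 = 0.0243, 1/12 · 0.0625 = 0.0052083, 1/3 · 0.10547 = 0.035156, 1/4 · 0.002499 = 0.00062474; with total 0.065289.
Dividing through by the total gives posterior P(urn A | data) = 0.37219, P(urn B | data) = 0.079773, P(urn C | data) = 0.53847, P(urn D | data) = 0.0095688.
Averaging over the posterior, P(red next | data) = (9/10)(0.37219) + (1/2)(0.079773) + (3/4)(0.53847) + (1/7)(0.0095688) = 0.78008.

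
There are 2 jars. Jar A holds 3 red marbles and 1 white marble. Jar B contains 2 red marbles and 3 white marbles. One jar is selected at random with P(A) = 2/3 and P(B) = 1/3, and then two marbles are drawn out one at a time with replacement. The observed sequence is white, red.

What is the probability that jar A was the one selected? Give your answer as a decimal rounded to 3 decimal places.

0.610

The likelihood of the observed sequence under each hypothesis: P(data | jar A) = (1/4)(3/4) = 3/16; P(data | jar B) = (3/5)(2/5) = 6/25.
The prior-weighted likelihoods are 2/3 · 3/16 = 1/8, 1/3 · 6/25 = 2/25; with total 41/200.
Hence P(jar A | data) = (1/8) / (41/200) = 25/41.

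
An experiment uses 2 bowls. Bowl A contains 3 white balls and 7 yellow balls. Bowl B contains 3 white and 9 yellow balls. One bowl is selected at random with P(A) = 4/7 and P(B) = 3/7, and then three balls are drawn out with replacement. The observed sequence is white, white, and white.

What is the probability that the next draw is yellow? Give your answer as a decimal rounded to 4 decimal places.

Compute the likelihood of the observed sequence for each case: P(data | bowl A) = (3/10)(3/10)(3/10) = 0.027; P(data | bowl B) = (3/12)(3/12)(3/12) = 0.015625.
Weighting by the prior gives 4/7 · 0.027 = 0.015429, 3/7 · 0.015625 = 0.0066964; with total 0.022125.
Dividing through by the total gives posterior P(bowl A | data) = 0.69734, P(bowl B | data) = 0.30266.
Averaging over the posterior, P(yellow next | data) = (7/10)(0.69734) + (3/4)(0.30266) = 0.71513.

0.7151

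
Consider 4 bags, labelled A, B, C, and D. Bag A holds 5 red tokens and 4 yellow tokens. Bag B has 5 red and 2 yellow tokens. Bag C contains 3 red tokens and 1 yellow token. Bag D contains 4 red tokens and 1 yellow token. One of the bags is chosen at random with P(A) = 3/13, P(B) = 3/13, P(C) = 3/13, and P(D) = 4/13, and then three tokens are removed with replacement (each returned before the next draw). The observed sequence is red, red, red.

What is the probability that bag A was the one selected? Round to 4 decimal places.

The likelihood of the observed sequence under each hypothesis: P(data | bag A) = (5/9)(5/9)(5/9) = 0.17147; P(data | bag B) = (5/7)(5/7)(5/7) = 0.36443; P(data | bag C) = (3/4)(3/4)(3/4) = 0.42188; P(data | bag D) = (4/5)(4/5)(4/5) = 0.512.
Weighting by the prior gives 3/13 · 0.17147 = 0.039569, 3/13 · 0.36443 = 0.0841, 3/13 · 0.42188 = 0.097356, 4/13 · 0.512 = 0.15754; with total 0.37856.
So P(bag A | data) = (0.039569) / (0.37856) = 0.10453.

0.1045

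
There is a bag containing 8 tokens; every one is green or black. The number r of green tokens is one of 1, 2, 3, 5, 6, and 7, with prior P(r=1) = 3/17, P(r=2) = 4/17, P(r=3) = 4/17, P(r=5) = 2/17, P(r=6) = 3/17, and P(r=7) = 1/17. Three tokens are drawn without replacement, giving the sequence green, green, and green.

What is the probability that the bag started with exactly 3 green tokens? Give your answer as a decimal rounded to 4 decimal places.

Compute the likelihood of the observed sequence for each case: P(data | r = 1) = (1/8)(0/7) = 0; P(data | r = 2) = (2/8)(1/7)(0/6) = 0; P(data | r = 3) = (3/8)(2/7)(1/6) = 1/56; P(data | r = 5) = (5/8)(4/7)(3/6) = 5/28; P(data | r = 6) = (6/8)(5/7)(4/6) = 5/14; P(data | r = 7) = (7/8)(6/7)(5/6) = 5/8.
Multiplying each by its prior: 3/17 · 0 = 0, 4/17 · 0 = 0, 4/17 · 1/56 = 1/238, 2/17 · 5/28 = 5/238, 3/17 · 5/14 = 15/238, 1/17 · 5/8 = 5/136; summing to 1/8.
By Bayes' rule, P(r = 3 | data) = (1/238) / (1/8) = 4/119.

0.0336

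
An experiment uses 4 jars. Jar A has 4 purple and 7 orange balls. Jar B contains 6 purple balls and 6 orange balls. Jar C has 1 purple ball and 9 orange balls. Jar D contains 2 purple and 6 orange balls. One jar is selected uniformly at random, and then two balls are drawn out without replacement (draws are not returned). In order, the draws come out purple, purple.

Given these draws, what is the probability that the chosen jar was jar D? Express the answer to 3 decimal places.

0.096

For each hypothesis, P(data | H) works out to: P(data | jar A) = (4/11)(3/10) = 0.10909; P(data | jar B) = (6/12)(5/11) = 0.22727; P(data | jar C) = (1/10)(0/9) = 0; P(data | jar D) = (2/8)(1/7) = 0.035714.
Multiplying each by its prior: 1/4 · 0.10909 = 0.027273, 1/4 · 0.22727 = 0.056818, 1/4 · 0 = 0, 1/4 · 0.035714 = 0.0089286; summing to 0.093019.
By Bayes' rule, P(jar D | data) = (0.0089286) / (0.093019) = 0.095986.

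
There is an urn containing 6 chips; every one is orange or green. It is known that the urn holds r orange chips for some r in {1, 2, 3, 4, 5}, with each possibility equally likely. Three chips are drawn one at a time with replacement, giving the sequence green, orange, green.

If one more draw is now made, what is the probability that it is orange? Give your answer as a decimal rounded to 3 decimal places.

0.411

The likelihood of the observed sequence under each hypothesis: P(data | r = 1) = (5/6)(1/6)(5/6) = 25/216; P(data | r = 2) = (4/6)(2/6)(4/6) = 4/27; P(data | r = 3) = (3/6)(3/6)(3/6) = 1/8; P(data | r = 4) = (2/6)(4/6)(2/6) = 2/27; P(data | r = 5) = (1/6)(5/6)(1/6) = 5/216.
Weighting by the prior gives 1/5 · 25/216 = 5/216, 1/5 · 4/27 = 4/135, 1/5 · 1/8 = 1/40, 1/5 · 2/27 = 2/135, 1/5 · 5/216 = 1/216; with total 7/72.
The posterior is then P(r = 1 | data) = 5/21, P(r = 2 | data) = 32/105, P(r = 3 | data) = 9/35, P(r = 4 | data) = 16/105, P(r = 5 | data) = 1/21.
Averaging over the posterior, P(orange next | data) = (1/6)(5/21) + (1/3)(32/105) + (1/2)(9/35) + (2/3)(16/105) + (5/6)(1/21) = 37/90.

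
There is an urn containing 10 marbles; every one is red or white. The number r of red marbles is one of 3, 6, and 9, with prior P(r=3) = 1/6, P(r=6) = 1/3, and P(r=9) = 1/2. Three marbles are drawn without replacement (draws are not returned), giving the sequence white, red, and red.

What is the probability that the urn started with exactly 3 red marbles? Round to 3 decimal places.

Compute the likelihood of the observed sequence for each case: P(data | r = 3) = (7/10)(3/9)(2/8) = 7/120; P(data | r = 6) = (4/10)(6/9)(5/8) = 1/6; P(data | r = 9) = (1/10)(9/9)(8/8) = 1/10.
The prior-weighted likelihoods are 1/6 · 7/120 = 7/720, 1/3 · 1/6 = 1/18, 1/2 · 1/10 = 1/20; with total 83/720.
So P(r = 3 | data) = (7/720) / (83/720) = 7/83.

0.084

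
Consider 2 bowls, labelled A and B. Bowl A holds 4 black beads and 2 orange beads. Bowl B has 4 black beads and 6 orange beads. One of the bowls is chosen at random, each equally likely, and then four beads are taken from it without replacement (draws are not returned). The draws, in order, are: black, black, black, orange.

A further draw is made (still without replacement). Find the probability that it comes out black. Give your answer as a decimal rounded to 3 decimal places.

The likelihood of the observed sequence under each hypothesis: P(data | bowl A) = (4/6)(3/5)(2/4)(2/3) = 2/15; P(data | bowl B) = (4/10)(3/9)(2/8)(6/7) = 1/35.
Multiplying each by its prior: 1/2 · 2/15 = 1/15, 1/2 · 1/35 = 1/70; summing to 17/210.
Normalising, the posterior is P(bowl A | data) = 14/17, P(bowl B | data) = 3/17.
So P(black next | data) = Σ P(black next | H) P(H | data) = (1/2)(14/17) + (1/6)(3/17) = 15/34.

0.441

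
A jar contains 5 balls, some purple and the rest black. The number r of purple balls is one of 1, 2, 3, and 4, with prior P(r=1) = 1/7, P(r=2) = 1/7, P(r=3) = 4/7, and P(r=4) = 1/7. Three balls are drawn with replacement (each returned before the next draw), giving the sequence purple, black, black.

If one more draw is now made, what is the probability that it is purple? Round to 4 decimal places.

For each hypothesis, P(data | H) works out to: P(data | r = 1) = (1/5)(4/5)(4/5) = 16/125; P(data | r = 2) = (2/5)(3/5)(3/5) = 18/125; P(data | r = 3) = (3/5)(2/5)(2/5) = 12/125; P(data | r = 4) = (4/5)(1/5)(1/5) = 4/125.
Multiplying each by its prior: 1/7 · 16/125 = 16/875, 1/7 · 18/125 = 18/875, 4/7 · 12/125 = 48/875, 1/7 · 4/125 = 4/875; with total 86/875.
Dividing through by the total gives posterior P(r = 1 | data) = 8/43, P(r = 2 | data) = 9/43, P(r = 3 | data) = 24/43, P(r = 4 | data) = 2/43.
So P(purple next | data) = Σ P(purple next | H) P(H | data) = (1/5)(8/43) + (2/5)(9/43) + (3/5)(24/43) + (4/5)(2/43) = 106/215.

0.4930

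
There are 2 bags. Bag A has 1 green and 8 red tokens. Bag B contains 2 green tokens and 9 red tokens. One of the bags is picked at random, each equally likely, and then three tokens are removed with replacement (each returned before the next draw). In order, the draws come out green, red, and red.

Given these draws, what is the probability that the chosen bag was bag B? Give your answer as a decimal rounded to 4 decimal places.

For each hypothesis, P(data | H) works out to: P(data | bag A) = (1/9)(8/9)(8/9) = 0.087791; P(data | bag B) = (2/11)(9/11)(9/11) = 0.12171.
Multiplying each by its prior: 1/2 · 0.087791 = 0.043896, 1/2 · 0.12171 = 0.060856; these sum to 0.10475.
So P(bag B | data) = (0.060856) / (0.10475) = 0.58096.

0.5810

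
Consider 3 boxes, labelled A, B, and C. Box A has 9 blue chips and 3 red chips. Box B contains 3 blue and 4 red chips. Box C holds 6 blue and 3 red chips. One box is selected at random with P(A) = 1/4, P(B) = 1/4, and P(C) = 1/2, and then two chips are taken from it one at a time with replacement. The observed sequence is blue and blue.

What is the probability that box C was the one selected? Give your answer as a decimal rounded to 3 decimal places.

For each hypothesis, P(data | H) works out to: P(data | box A) = (9/12)(9/12) = 0.5625; P(data | box B) = (3/7)(3/7) = 0.18367; P(data | box C) = (6/9)(6/9) = 0.44444.
The prior-weighted likelihoods are 1/4 · 0.5625 = 0.14062, 1/4 · 0.18367 = 0.045918, 1/2 · 0.44444 = 0.22222; summing to 0.40877.
Therefore the posterior P(box C | data) = (0.22222) / (0.40877) = 0.54364.

0.544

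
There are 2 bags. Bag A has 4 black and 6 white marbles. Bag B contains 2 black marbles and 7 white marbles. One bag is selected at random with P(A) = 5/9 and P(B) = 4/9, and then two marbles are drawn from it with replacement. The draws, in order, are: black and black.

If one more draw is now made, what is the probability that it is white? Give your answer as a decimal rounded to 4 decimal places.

Compute the likelihood of the observed sequence for each case: P(data | bag A) = (4/10)(4/10) = 0.16; P(data | bag B) = (2/9)(2/9) = 0.049383.
Multiplying each by its prior: 5/9 · 0.16 = 0.088889, 4/9 · 0.049383 = 0.021948; summing to 0.11084.
The posterior is then P(bag A | data) = 0.80198, P(bag B | data) = 0.19802.
Averaging over the posterior, P(white next | data) = (3/5)(0.80198) + (7/9)(0.19802) = 0.6352.

0.6352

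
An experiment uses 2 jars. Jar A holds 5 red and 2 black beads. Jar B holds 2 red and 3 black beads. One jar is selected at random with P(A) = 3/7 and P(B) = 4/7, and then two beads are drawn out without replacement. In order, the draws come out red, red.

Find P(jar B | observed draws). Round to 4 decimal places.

0.2188

Under each hypothesis, the probability of the observed sequence is: P(data | jar A) = (5/7)(4/6) = 10/21; P(data | jar B) = (2/5)(1/4) = 1/10.
Weighting by the prior gives 3/7 · 10/21 = 10/49, 4/7 · 1/10 = 2/35; with total 64/245.
Therefore the posterior P(jar B | data) = (2/35) / (64/245) = 7/32.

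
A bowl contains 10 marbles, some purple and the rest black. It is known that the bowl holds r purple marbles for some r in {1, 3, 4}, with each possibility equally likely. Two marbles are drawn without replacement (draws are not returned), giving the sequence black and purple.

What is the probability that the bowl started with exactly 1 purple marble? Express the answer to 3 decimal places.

For each hypothesis, P(data | H) works out to: P(data | r = 1) = (9/10)(1/9) = 1/10; P(data | r = 3) = (7/10)(3/9) = 7/30; P(data | r = 4) = (6/10)(4/9) = 4/15.
Multiplying each by its prior: 1/3 · 1/10 = 1/30, 1/3 · 7/30 = 7/90, 1/3 · 4/15 = 4/45; these sum to 1/5.
Hence P(r = 1 | data) = (1/30) / (1/5) = 1/6.

0.167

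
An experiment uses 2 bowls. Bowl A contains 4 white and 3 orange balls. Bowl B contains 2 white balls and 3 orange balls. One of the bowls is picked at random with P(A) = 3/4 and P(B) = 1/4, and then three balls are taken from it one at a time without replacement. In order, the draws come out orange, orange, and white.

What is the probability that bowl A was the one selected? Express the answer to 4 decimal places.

0.6316

Under each hypothesis, the probability of the observed sequence is: P(data | bowl A) = (3/7)(2/6)(4/5) = 4/35; P(data | bowl B) = (3/5)(2/4)(2/3) = 1/5.
The prior-weighted likelihoods are 3/4 · 4/35 = 3/35, 1/4 · 1/5 = 1/20; summing to 19/140.
Therefore the posterior P(bowl A | data) = (3/35) / (19/140) = 12/19.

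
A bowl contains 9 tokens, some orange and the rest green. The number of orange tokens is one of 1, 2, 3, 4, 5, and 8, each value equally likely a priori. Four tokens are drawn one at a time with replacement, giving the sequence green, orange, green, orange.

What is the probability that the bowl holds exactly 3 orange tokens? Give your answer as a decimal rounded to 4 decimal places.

Compute the likelihood of the observed sequence for each case: P(data | r = 1) = (8/9)(1/9)(8/9)(1/9) = 0.0097546; P(data | r = 2) = (7/9)(2/9)(7/9)(2/9) = 0.029873; P(data | r = 3) = (6/9)(3/9)(6/9)(3/9) = 0.049383; P(data | r = 4) = (5/9)(4/9)(5/9)(4/9) = 0.060966; P(data | r = 5) = (4/9)(5/9)(4/9)(5/9) = 0.060966; P(data | r = 8) = (1/9)(8/9)(1/9)(8/9) = 0.0097546.
The prior-weighted likelihoods are 1/6 · 0.0097546 = 0.0016258, 1/6 · 0.029873 = 0.0049789, 1/6 · 0.049383 = 0.0082305, 1/6 · 0.060966 = 0.010161, 1/6 · 0.060966 = 0.010161, 1/6 · 0.0097546 = 0.0016258; these sum to 0.036783.
So P(r = 3 | data) = (0.0082305) / (0.036783) = 0.22376.

0.2238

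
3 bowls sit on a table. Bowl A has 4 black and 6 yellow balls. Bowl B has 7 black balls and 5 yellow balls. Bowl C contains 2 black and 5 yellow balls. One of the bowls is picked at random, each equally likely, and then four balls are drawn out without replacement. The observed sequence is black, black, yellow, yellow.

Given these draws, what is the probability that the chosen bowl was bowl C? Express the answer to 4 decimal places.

For each hypothesis, P(data | H) works out to: P(data | bowl A) = (4/10)(3/9)(6/8)(5/7) = 0.071429; P(data | bowl B) = (7/12)(6/11)(5/10)(4/9) = 0.070707; P(data | bowl C) = (2/7)(1/6)(5/5)(4/4) = 0.047619.
The prior-weighted likelihoods are 1/3 · 0.071429 = 0.02381, 1/3 · 0.070707 = 0.023569, 1/3 · 0.047619 = 0.015873; summing to 0.063252.
By Bayes' rule, P(bowl C | data) = (0.015873) / (0.063252) = 0.25095.

0.2510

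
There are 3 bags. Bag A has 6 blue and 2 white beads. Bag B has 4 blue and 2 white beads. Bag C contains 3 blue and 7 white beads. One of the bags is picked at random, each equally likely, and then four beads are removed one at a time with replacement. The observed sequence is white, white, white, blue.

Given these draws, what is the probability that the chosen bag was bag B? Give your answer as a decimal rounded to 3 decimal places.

0.177

Under each hypothesis, the probability of the observed sequence is: P(data | bag A) = (2/8)(2/8)(2/8)(6/8) = 0.011719; P(data | bag B) = (2/6)(2/6)(2/6)(4/6) = 0.024691; P(data | bag C) = (7/10)(7/10)(7/10)(3/10) = 0.1029.
The prior-weighted likelihoods are 1/3 · 0.011719 = 0.0039062, 1/3 · 0.024691 = 0.0082305, 1/3 · 0.1029 = 0.0343; these sum to 0.046437.
By Bayes' rule, P(bag B | data) = (0.0082305) / (0.046437) = 0.17724.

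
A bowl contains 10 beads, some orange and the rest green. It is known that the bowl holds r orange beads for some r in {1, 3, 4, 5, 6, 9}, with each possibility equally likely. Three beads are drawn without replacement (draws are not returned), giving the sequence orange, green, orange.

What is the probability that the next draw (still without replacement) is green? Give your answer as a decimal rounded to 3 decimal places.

Under each hypothesis, the probability of the observed sequence is: P(data | r = 1) = (1/10)(9/9)(0/8) = 0; P(data | r = 3) = (3/10)(7/9)(2/8) = 0.058333; P(data | r = 4) = (4/10)(6/9)(3/8) = 0.1; P(data | r = 5) = (5/10)(5/9)(4/8) = 0.13889; P(data | r = 6) = (6/10)(4/9)(5/8) = 0.16667; P(data | r = 9) = (9/10)(1/9)(8/8) = 0.1.
The prior-weighted likelihoods are 1/6 · 0 = 0, 1/6 · 0.058333 = 0.0097222, 1/6 · 0.1 = 0.016667, 1/6 · 0.13889 = 0.023148, 1/6 · 0.16667 = 0.027778, 1/6 · 0.1 = 0.016667; summing to 0.093981.
Dividing through by the total gives posterior P(r = 1 | data) = 0, P(r = 3 | data) = 0.10345, P(r = 4 | data) = 0.17734, P(r = 5 | data) = 0.24631, P(r = 6 | data) = 0.29557, P(r = 9 | data) = 0.17734.
The predictive probability is P(green next | data) = (6/7)(0.10345) + (5/7)(0.17734) + (4/7)(0.24631) + (3/7)(0.29557) + (0)(0.17734) = 0.48276.

0.483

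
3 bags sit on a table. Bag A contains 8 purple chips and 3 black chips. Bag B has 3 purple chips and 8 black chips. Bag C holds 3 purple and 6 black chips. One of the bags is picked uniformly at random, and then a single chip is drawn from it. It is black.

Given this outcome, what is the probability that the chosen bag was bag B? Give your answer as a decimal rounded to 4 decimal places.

0.4364

Compute the likelihood of this draw for each case: P(data | bag A) = (3/11) = 3/11; P(data | bag B) = (8/11) = 8/11; P(data | bag C) = (6/9) = 2/3.
The prior-weighted likelihoods are 1/3 · 3/11 = 1/11, 1/3 · 8/11 = 8/33, 1/3 · 2/3 = 2/9; these sum to 5/9.
Therefore the posterior P(bag B | data) = (8/33) / (5/9) = 24/55.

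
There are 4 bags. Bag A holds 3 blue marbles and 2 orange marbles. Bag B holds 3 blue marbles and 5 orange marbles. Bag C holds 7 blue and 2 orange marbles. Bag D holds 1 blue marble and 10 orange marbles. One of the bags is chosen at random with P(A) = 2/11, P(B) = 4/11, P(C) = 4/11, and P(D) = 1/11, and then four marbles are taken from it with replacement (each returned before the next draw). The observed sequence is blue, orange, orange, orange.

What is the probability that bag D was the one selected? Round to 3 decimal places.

0.125

The likelihood of the observed sequence under each hypothesis: P(data | bag A) = (3/5)(2/5)(2/5)(2/5) = 0.0384; P(data | bag B) = (3/8)(5/8)(5/8)(5/8) = 0.091553; P(data | bag C) = (7/9)(2/9)(2/9)(2/9) = 0.0085353; P(data | bag D) = (1/11)(10/11)(10/11)(10/11) = 0.068301.
Weighting by the prior gives 2/11 · 0.0384 = 0.0069818, 4/11 · 0.091553 = 0.033292, 4/11 · 0.0085353 = 0.0031037, 1/11 · 0.068301 = 0.0062092; these sum to 0.049587.
Hence P(bag D | data) = (0.0062092) / (0.049587) = 0.12522.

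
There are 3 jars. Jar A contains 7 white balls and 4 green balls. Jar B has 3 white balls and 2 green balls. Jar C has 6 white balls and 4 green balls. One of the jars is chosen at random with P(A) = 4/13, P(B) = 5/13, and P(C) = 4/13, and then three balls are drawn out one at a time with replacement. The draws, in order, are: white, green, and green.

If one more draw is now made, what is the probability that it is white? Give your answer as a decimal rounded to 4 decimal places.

0.6102

Under each hypothesis, the probability of the observed sequence is: P(data | jar A) = (7/11)(4/11)(4/11) = 0.084147; P(data | jar B) = (3/5)(2/5)(2/5) = 0.096; P(data | jar C) = (6/10)(4/10)(4/10) = 0.096.
The prior-weighted likelihoods are 4/13 · 0.084147 = 0.025891, 5/13 · 0.096 = 0.036923, 4/13 · 0.096 = 0.029538; with total 0.092353.
The posterior is then P(jar A | data) = 0.28035, P(jar B | data) = 0.3998, P(jar C | data) = 0.31984.
The predictive probability is P(white next | data) = (7/11)(0.28035) + (3/5)(0.3998) + (3/5)(0.31984) = 0.61019.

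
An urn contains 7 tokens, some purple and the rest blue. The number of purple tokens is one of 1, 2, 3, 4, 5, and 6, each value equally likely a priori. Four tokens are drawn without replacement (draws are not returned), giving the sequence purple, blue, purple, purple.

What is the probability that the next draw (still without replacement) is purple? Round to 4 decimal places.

0.6667

Compute the likelihood of the observed sequence for each case: P(data | r = 1) = (1/7)(6/6)(0/5) = 0; P(data | r = 2) = (2/7)(5/6)(1/5)(0/4) = 0; P(data | r = 3) = (3/7)(4/6)(2/5)(1/4) = 1/35; P(data | r = 4) = (4/7)(3/6)(3/5)(2/4) = 3/35; P(data | r = 5) = (5/7)(2/6)(4/5)(3/4) = 1/7; P(data | r = 6) = (6/7)(1/6)(5/5)(4/4) = 1/7.
Weighting by the prior gives 1/6 · 0 = 0, 1/6 · 0 = 0, 1/6 · 1/35 = 1/210, 1/6 · 3/35 = 1/70, 1/6 · 1/7 = 1/42, 1/6 · 1/7 = 1/42; these sum to 1/15.
The posterior is then P(r = 1 | data) = 0, P(r = 2 | data) = 0, P(r = 3 | data) = 1/14, P(r = 4 | data) = 3/14, P(r = 5 | data) = 5/14, P(r = 6 | data) = 5/14.
So P(purple next | data) = Σ P(purple next | H) P(H | data) = (0)(1/14) + (1/3)(3/14) + (2/3)(5/14) + (1)(5/14) = 2/3.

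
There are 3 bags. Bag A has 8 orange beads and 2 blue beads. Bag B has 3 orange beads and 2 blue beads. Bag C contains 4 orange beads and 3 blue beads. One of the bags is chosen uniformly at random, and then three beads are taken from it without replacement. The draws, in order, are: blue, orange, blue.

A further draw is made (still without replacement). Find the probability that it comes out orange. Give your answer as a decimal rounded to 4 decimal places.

The likelihood of the observed sequence under each hypothesis: P(data | bag A) = (2/10)(8/9)(1/8) = 0.022222; P(data | bag B) = (2/5)(3/4)(1/3) = 0.1; P(data | bag C) = (3/7)(4/6)(2/5) = 0.11429.
Multiplying each by its prior: 1/3 · 0.022222 = 0.0074074, 1/3 · 0.1 = 0.033333, 1/3 · 0.11429 = 0.038095; with total 0.078836.
The posterior is then P(bag A | data) = 0.09396, P(bag B | data) = 0.42282, P(bag C | data) = 0.48322.
So P(orange next | data) = Σ P(orange next | H) P(H | data) = (1)(0.09396) + (1)(0.42282) + (3/4)(0.48322) = 0.87919.

0.8792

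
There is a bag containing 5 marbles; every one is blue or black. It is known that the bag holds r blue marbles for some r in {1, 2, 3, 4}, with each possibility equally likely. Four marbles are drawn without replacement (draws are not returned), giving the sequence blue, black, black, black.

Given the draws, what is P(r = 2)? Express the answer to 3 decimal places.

For each hypothesis, P(data | H) works out to: P(data | r = 1) = (1/5)(4/4)(3/3)(2/2) = 1/5; P(data | r = 2) = (2/5)(3/4)(2/3)(1/2) = 1/10; P(data | r = 3) = (3/5)(2/4)(1/3)(0/2) = 0; P(data | r = 4) = (4/5)(1/4)(0/3) = 0.
Multiplying each by its prior: 1/4 · 1/5 = 1/20, 1/4 · 1/10 = 1/40, 1/4 · 0 = 0, 1/4 · 0 = 0; with total 3/40.
So P(r = 2 | data) = (1/40) / (3/40) = 1/3.

0.333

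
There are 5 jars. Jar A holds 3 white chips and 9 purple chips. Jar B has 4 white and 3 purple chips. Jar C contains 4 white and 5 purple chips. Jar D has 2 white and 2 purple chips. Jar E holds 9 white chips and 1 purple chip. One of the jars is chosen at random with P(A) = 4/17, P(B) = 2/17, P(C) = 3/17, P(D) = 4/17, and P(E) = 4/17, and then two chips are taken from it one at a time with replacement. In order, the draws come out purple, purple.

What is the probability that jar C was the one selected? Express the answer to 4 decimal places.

0.2020

Compute the likelihood of the observed sequence for each case: P(data | jar A) = (9/12)(9/12) = 0.5625; P(data | jar B) = (3/7)(3/7) = 0.18367; P(data | jar C) = (5/9)(5/9) = 0.30864; P(data | jar D) = (2/4)(2/4) = 0.25; P(data | jar E) = (1/10)(1/10) = 0.01.
Multiplying each by its prior: 4/17 · 0.5625 = 0.13235, 2/17 · 0.18367 = 0.021609, 3/17 · 0.30864 = 0.054466, 4/17 · 0.25 = 0.058824, 4/17 · 0.01 = 0.0023529; with total 0.2696.
Hence P(jar C | data) = (0.054466) / (0.2696) = 0.20202.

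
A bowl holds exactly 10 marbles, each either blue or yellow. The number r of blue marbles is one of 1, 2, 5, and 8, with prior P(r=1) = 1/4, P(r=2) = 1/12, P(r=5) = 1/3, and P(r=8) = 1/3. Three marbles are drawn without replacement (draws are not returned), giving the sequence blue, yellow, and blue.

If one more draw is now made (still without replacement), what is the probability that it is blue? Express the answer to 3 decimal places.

0.643

Under each hypothesis, the probability of the observed sequence is: P(data | r = 1) = (1/10)(9/9)(0/8) = 0; P(data | r = 2) = (2/10)(8/9)(1/8) = 1/45; P(data | r = 5) = (5/10)(5/9)(4/8) = 5/36; P(data | r = 8) = (8/10)(2/9)(7/8) = 7/45.
Weighting by the prior gives 1/4 · 0 = 0, 1/12 · 1/45 = 1/540, 1/3 · 5/36 = 5/108, 1/3 · 7/45 = 7/135; summing to 1/10.
Normalising, the posterior is P(r = 1 | data) = 0, P(r = 2 | data) = 1/54, P(r = 5 | data) = 25/54, P(r = 8 | data) = 14/27.
Averaging over the posterior, P(blue next | data) = (0)(1/54) + (3/7)(25/54) + (6/7)(14/27) = 9/14.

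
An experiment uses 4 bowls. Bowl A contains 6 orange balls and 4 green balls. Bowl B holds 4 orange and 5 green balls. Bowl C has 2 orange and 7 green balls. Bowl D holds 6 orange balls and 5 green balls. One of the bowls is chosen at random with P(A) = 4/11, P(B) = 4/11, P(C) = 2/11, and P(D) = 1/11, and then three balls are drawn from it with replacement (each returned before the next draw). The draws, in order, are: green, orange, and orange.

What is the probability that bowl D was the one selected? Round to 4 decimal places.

0.1102

Compute the likelihood of the observed sequence for each case: P(data | bowl A) = (4/10)(6/10)(6/10) = 0.144; P(data | bowl B) = (5/9)(4/9)(4/9) = 0.10974; P(data | bowl C) = (7/9)(2/9)(2/9) = 0.038409; P(data | bowl D) = (5/11)(6/11)(6/11) = 0.13524.
Multiplying each by its prior: 4/11 · 0.144 = 0.052364, 4/11 · 0.10974 = 0.039905, 2/11 · 0.038409 = 0.0069834, 1/11 · 0.13524 = 0.012294; with total 0.11155.
So P(bowl D | data) = (0.012294) / (0.11155) = 0.11022.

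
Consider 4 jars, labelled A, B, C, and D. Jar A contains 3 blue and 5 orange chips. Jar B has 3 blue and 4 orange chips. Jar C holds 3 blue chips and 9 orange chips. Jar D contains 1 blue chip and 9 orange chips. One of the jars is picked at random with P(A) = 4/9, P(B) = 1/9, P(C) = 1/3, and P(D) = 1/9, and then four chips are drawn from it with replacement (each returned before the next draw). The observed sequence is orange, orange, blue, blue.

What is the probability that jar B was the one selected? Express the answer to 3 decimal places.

Compute the likelihood of the observed sequence for each case: P(data | jar A) = (5/8)(5/8)(3/8)(3/8) = 0.054932; P(data | jar B) = (4/7)(4/7)(3/7)(3/7) = 0.059975; P(data | jar C) = (9/12)(9/12)(3/12)(3/12) = 0.035156; P(data | jar D) = (9/10)(9/10)(1/10)(1/10) = 0.0081.
Multiplying each by its prior: 4/9 · 0.054932 = 0.024414, 1/9 · 0.059975 = 0.0066639, 1/3 · 0.035156 = 0.011719, 1/9 · 0.0081 = 0.0009; with total 0.043697.
So P(jar B | data) = (0.0066639) / (0.043697) = 0.1525.

0.153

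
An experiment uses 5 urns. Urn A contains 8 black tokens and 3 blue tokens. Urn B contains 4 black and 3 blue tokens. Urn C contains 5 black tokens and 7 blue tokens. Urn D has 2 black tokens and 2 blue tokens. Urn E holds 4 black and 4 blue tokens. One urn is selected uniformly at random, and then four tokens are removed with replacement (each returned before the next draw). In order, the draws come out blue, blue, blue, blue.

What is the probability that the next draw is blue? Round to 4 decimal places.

Under each hypothesis, the probability of the observed sequence is: P(data | urn A) = (3/11)(3/11)(3/11)(3/11) = 0.0055324; P(data | urn B) = (3/7)(3/7)(3/7)(3/7) = 0.033736; P(data | urn C) = (7/12)(7/12)(7/12)(7/12) = 0.11579; P(data | urn D) = (2/4)(2/4)(2/4)(2/4) = 0.0625; P(data | urn E) = (4/8)(4/8)(4/8)(4/8) = 0.0625.
Multiplying each by its prior: 1/5 · 0.0055324 = 0.0011065, 1/5 · 0.033736 = 0.0067472, 1/5 · 0.11579 = 0.023158, 1/5 · 0.0625 = 0.0125, 1/5 · 0.0625 = 0.0125; these sum to 0.056011.
Normalising, the posterior is P(urn A | data) = 0.019755, P(urn B | data) = 0.12046, P(urn C | data) = 0.41345, P(urn D | data) = 0.22317, P(urn E | data) = 0.22317.
The predictive probability is P(blue next | data) = (3/11)(0.019755) + (3/7)(0.12046) + (7/12)(0.41345) + (1/2)(0.22317) + (1/2)(0.22317) = 0.52136.

0.5214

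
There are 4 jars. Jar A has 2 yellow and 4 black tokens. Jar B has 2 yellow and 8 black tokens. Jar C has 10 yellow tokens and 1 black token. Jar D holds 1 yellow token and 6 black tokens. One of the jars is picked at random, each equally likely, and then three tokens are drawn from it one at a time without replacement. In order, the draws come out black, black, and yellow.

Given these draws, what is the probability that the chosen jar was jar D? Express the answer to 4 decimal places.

For each hypothesis, P(data | H) works out to: P(data | jar A) = (4/6)(3/5)(2/4) = 0.2; P(data | jar B) = (8/10)(7/9)(2/8) = 0.15556; P(data | jar C) = (1/11)(0/10) = 0; P(data | jar D) = (6/7)(5/6)(1/5) = 0.14286.
Multiplying each by its prior: 1/4 · 0.2 = 0.05, 1/4 · 0.15556 = 0.038889, 1/4 · 0 = 0, 1/4 · 0.14286 = 0.035714; summing to 0.1246.
So P(jar D | data) = (0.035714) / (0.1246) = 0.28662.

0.2866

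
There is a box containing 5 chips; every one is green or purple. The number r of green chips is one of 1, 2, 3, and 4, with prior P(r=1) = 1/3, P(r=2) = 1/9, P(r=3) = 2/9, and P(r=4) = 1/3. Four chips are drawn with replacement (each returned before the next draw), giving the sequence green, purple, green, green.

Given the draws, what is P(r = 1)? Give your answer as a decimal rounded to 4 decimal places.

Compute the likelihood of the observed sequence for each case: P(data | r = 1) = (1/5)(4/5)(1/5)(1/5) = 0.0064; P(data | r = 2) = (2/5)(3/5)(2/5)(2/5) = 0.0384; P(data | r = 3) = (3/5)(2/5)(3/5)(3/5) = 0.0864; P(data | r = 4) = (4/5)(1/5)(4/5)(4/5) = 0.1024.
The prior-weighted likelihoods are 1/3 · 0.0064 = 0.0021333, 1/9 · 0.0384 = 0.0042667, 2/9 · 0.0864 = 0.0192, 1/3 · 0.1024 = 0.034133; these sum to 0.059733.
So P(r = 1 | data) = (0.0021333) / (0.059733) = 0.035714.

0.0357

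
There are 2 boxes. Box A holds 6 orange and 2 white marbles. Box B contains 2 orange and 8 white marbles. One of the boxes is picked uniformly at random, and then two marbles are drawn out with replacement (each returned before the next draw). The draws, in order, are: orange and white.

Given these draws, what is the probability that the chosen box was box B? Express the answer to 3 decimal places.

Under each hypothesis, the probability of the observed sequence is: P(data | box A) = (6/8)(2/8) = 3/16; P(data | box B) = (2/10)(8/10) = 4/25.
Weighting by the prior gives 1/2 · 3/16 = 3/32, 1/2 · 4/25 = 2/25; summing to 139/800.
So P(box B | data) = (2/25) / (139/800) = 64/139.

0.460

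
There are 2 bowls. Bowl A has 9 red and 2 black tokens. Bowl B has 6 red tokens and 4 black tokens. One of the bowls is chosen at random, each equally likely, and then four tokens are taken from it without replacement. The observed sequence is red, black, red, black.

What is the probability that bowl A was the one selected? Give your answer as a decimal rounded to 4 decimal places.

Compute the likelihood of the observed sequence for each case: P(data | bowl A) = (9/11)(2/10)(8/9)(1/8) = 0.018182; P(data | bowl B) = (6/10)(4/9)(5/8)(3/7) = 0.071429.
The prior-weighted likelihoods are 1/2 · 0.018182 = 0.0090909, 1/2 · 0.071429 = 0.035714; these sum to 0.044805.
Therefore the posterior P(bowl A | data) = (0.0090909) / (0.044805) = 0.2029.

0.2029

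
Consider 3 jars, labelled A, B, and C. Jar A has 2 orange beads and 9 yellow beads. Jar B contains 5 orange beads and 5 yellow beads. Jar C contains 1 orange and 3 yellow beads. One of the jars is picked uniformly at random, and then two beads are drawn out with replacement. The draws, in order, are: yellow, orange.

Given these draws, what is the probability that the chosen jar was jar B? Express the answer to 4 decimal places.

0.4264

Under each hypothesis, the probability of the observed sequence is: P(data | jar A) = (9/11)(2/11) = 0.14876; P(data | jar B) = (5/10)(5/10) = 0.25; P(data | jar C) = (3/4)(1/4) = 0.1875.
The prior-weighted likelihoods are 1/3 · 0.14876 = 0.049587, 1/3 · 0.25 = 0.083333, 1/3 · 0.1875 = 0.0625; with total 0.19542.
So P(jar B | data) = (0.083333) / (0.19542) = 0.42643.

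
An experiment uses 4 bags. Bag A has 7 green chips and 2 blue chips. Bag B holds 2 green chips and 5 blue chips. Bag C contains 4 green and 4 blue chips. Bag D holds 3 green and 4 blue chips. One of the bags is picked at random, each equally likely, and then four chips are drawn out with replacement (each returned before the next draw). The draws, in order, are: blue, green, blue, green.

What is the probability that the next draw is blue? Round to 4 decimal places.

0.5253

For each hypothesis, P(data | H) works out to: P(data | bag A) = (2/9)(7/9)(2/9)(7/9) = 0.029873; P(data | bag B) = (5/7)(2/7)(5/7)(2/7) = 0.041649; P(data | bag C) = (4/8)(4/8)(4/8)(4/8) = 0.0625; P(data | bag D) = (4/7)(3/7)(4/7)(3/7) = 0.059975.
The prior-weighted likelihoods are 1/4 · 0.029873 = 0.0074684, 1/4 · 0.041649 = 0.010412, 1/4 · 0.0625 = 0.015625, 1/4 · 0.059975 = 0.014994; with total 0.048499.
The posterior is then P(bag A | data) = 0.15399, P(bag B | data) = 0.21469, P(bag C | data) = 0.32217, P(bag D | data) = 0.30915.
So P(blue next | data) = Σ P(blue next | H) P(H | data) = (2/9)(0.15399) + (5/7)(0.21469) + (1/2)(0.32217) + (4/7)(0.30915) = 0.52531.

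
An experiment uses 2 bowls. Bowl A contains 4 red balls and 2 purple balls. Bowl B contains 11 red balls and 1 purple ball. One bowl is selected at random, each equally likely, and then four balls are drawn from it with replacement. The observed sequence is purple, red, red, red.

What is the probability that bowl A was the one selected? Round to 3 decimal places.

0.606

Compute the likelihood of the observed sequence for each case: P(data | bowl A) = (2/6)(4/6)(4/6)(4/6) = 0.098765; P(data | bowl B) = (1/12)(11/12)(11/12)(11/12) = 0.064188.
The prior-weighted likelihoods are 1/2 · 0.098765 = 0.049383, 1/2 · 0.064188 = 0.032094; with total 0.081477.
By Bayes' rule, P(bowl A | data) = (0.049383) / (0.081477) = 0.6061.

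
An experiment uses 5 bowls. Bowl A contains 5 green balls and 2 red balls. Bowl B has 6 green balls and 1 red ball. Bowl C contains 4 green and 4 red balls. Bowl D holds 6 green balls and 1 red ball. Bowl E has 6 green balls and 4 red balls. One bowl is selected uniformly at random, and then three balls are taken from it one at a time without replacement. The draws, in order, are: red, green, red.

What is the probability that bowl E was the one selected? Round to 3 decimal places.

Compute the likelihood of the observed sequence for each case: P(data | bowl A) = (2/7)(5/6)(1/5) = 0.047619; P(data | bowl B) = (1/7)(6/6)(0/5) = 0; P(data | bowl C) = (4/8)(4/7)(3/6) = 0.14286; P(data | bowl D) = (1/7)(6/6)(0/5) = 0; P(data | bowl E) = (4/10)(6/9)(3/8) = 0.1.
Weighting by the prior gives 1/5 · 0.047619 = 0.0095238, 1/5 · 0 = 0, 1/5 · 0.14286 = 0.028571, 1/5 · 0 = 0, 1/5 · 0.1 = 0.02; these sum to 0.058095.
Hence P(bowl E | data) = (0.02) / (0.058095) = 0.34426.

0.344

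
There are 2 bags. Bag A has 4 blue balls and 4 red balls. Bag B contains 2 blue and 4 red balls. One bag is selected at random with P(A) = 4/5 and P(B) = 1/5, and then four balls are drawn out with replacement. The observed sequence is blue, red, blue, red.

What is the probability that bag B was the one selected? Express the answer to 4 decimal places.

0.1649

Under each hypothesis, the probability of the observed sequence is: P(data | bag A) = (4/8)(4/8)(4/8)(4/8) = 0.0625; P(data | bag B) = (2/6)(4/6)(2/6)(4/6) = 0.049383.
Multiplying each by its prior: 4/5 · 0.0625 = 0.05, 1/5 · 0.049383 = 0.0098765; summing to 0.059877.
So P(bag B | data) = (0.0098765) / (0.059877) = 0.16495.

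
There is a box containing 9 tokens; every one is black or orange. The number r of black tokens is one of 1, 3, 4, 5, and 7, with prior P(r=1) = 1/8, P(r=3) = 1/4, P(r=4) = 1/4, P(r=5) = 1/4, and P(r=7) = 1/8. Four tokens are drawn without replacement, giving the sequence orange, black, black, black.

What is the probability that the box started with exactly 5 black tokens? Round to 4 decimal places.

0.3960

The likelihood of the observed sequence under each hypothesis: P(data | r = 1) = (8/9)(1/8)(0/7) = 0; P(data | r = 3) = (6/9)(3/8)(2/7)(1/6) = 0.011905; P(data | r = 4) = (5/9)(4/8)(3/7)(2/6) = 0.039683; P(data | r = 5) = (4/9)(5/8)(4/7)(3/6) = 0.079365; P(data | r = 7) = (2/9)(7/8)(6/7)(5/6) = 0.13889.
Multiplying each by its prior: 1/8 · 0 = 0, 1/4 · 0.011905 = 0.0029762, 1/4 · 0.039683 = 0.0099206, 1/4 · 0.079365 = 0.019841, 1/8 · 0.13889 = 0.017361; summing to 0.050099.
So P(r = 5 | data) = (0.019841) / (0.050099) = 0.39604.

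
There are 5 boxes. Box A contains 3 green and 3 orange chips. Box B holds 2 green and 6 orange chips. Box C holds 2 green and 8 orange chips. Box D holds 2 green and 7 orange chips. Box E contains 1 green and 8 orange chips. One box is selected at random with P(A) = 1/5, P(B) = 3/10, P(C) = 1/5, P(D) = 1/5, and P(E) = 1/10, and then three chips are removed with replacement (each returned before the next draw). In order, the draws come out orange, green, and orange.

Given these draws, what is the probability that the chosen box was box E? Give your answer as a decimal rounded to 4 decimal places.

Under each hypothesis, the probability of the observed sequence is: P(data | box A) = (3/6)(3/6)(3/6) = 0.125; P(data | box B) = (6/8)(2/8)(6/8) = 0.14062; P(data | box C) = (8/10)(2/10)(8/10) = 0.128; P(data | box D) = (7/9)(2/9)(7/9) = 0.13443; P(data | box E) = (8/9)(1/9)(8/9) = 0.087791.
Weighting by the prior gives 1/5 · 0.125 = 0.025, 3/10 · 0.14062 = 0.042188, 1/5 · 0.128 = 0.0256, 1/5 · 0.13443 = 0.026886, 1/10 · 0.087791 = 0.0087791; with total 0.12845.
By Bayes' rule, P(box E | data) = (0.0087791) / (0.12845) = 0.068345.

0.0683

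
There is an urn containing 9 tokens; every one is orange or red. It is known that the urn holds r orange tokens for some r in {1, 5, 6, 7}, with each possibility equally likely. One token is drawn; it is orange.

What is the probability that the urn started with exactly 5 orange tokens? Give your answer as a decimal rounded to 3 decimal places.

0.263

Compute the likelihood of this draw for each case: P(data | r = 1) = (1/9) = 1/9; P(data | r = 5) = (5/9) = 5/9; P(data | r = 6) = (6/9) = 2/3; P(data | r = 7) = (7/9) = 7/9.
Weighting by the prior gives 1/4 · 1/9 = 1/36, 1/4 · 5/9 = 5/36, 1/4 · 2/3 = 1/6, 1/4 · 7/9 = 7/36; with total 19/36.
Therefore the posterior P(r = 5 | data) = (5/36) / (19/36) = 5/19.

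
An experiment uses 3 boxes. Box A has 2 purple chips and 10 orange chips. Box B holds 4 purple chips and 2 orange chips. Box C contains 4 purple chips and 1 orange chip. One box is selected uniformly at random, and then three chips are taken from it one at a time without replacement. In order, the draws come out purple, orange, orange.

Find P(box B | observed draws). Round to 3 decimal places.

0.328

The likelihood of the observed sequence under each hypothesis: P(data | box A) = (2/12)(10/11)(9/10) = 3/22; P(data | box B) = (4/6)(2/5)(1/4) = 1/15; P(data | box C) = (4/5)(1/4)(0/3) = 0.
Weighting by the prior gives 1/3 · 3/22 = 1/22, 1/3 · 1/15 = 1/45, 1/3 · 0 = 0; with total 67/990.
Hence P(box B | data) = (1/45) / (67/990) = 22/67.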